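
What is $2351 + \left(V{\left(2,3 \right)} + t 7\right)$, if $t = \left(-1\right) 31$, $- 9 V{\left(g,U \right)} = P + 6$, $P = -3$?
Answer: $\frac{6401}{3} \approx 2133.7$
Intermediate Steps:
$V{\left(g,U \right)} = - \frac{1}{3}$ ($V{\left(g,U \right)} = - \frac{-3 + 6}{9} = \left(- \frac{1}{9}\right) 3 = - \frac{1}{3}$)
$t = -31$
$2351 + \left(V{\left(2,3 \right)} + t 7\right) = 2351 - \frac{652}{3} = \frac{6401}{3}$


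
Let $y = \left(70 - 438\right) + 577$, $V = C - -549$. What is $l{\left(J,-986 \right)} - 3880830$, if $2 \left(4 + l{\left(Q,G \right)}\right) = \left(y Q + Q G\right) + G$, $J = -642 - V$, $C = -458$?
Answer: $- \frac{7193113}{2} \approx -3.5966 \cdot 10^{6}$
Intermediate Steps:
$V = 91$ ($V = -458 - -549 = -458 + 549 = 91$)
$J = -733$ ($J = -642 - 91 = -733$)
$y = 209$ ($y = -368 + 577 = 209$)
$l{\left(Q,G \right)} = -4 + \frac{G}{2} + \frac{209 Q}{2} + \frac{G Q}{2}$ ($l{\left(Q,G \right)} = -4 + \frac{\left(209 Q + Q G\right) + G}{2} = -4 + \frac{\left(209 Q + G Q\right) + G}{2} = -4 + \frac{G + 209 Q + G Q}{2} = -4 + \left(\frac{G}{2} + \frac{209 Q}{2} + \frac{G Q}{2}\right) = -4 + \frac{G}{2} + \frac{209 Q}{2} + \frac{G Q}{2}$)
$l{\left(J,-986 \right)} - 3880830 = \left(-4 + \frac{1}{2} \left(-986\right) + \frac{209}{2} \left(-733\right) + \frac{1}{2} \left(-986\right) \left(-733\right)\right) - 3880830 = \left(-4 - 493 - \frac{153197}{2} + 361369\right) - 3880830 = \frac{568547}{2} - 3880830 = - \frac{7193113}{2}$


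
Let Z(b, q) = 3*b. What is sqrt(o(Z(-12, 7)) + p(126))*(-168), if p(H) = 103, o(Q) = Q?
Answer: -168*sqrt(67) ≈ -1375.1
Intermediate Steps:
sqrt(o(Z(-12, 7)) + p(126))*(-168) = sqrt(3*(-12) + 103)*(-168) = sqrt(-36 + 103)*(-168) = sqrt(67)*(-168) = -168*sqrt(67)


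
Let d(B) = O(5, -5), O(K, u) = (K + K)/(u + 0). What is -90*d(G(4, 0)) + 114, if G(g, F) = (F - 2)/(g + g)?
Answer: 294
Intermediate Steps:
G(g, F) = (-2 + F)/(2*g) (G(g, F) = (-2 + F)/((2*g)) = (-2 + F)*(1/(2*g)) = (-2 + F)/(2*g))
O(K, u) = 2*K/u (O(K, u) = (2*K)/u = 2*K/u)
d(B) = -2 (d(B) = 2*5/(-5) = 2*5*(-⅕) = -2)
-90*d(G(4, 0)) + 114 = -90*(-2) + 114 = 180 + 114 = 294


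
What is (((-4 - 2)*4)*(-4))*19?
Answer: 1824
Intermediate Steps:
(((-4 - 2)*4)*(-4))*19 = (-6*4*(-4))*19 = -24*(-4)*19 = 96*19 = 1824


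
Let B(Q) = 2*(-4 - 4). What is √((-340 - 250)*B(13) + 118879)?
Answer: √128319 ≈ 358.22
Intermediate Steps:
B(Q) = -16 (B(Q) = 2*(-8) = -16)
√((-340 - 250)*B(13) + 118879) = √((-340 - 250)*(-16) + 118879) = √(-590*(-16) + 118879) = √(9440 + 118879) = √128319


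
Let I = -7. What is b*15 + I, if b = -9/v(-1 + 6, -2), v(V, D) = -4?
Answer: 107/4 ≈ 26.750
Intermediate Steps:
b = 9/4 (b = -9/(-4) = -9*(-¼) = 9/4 ≈ 2.2500)
b*15 + I = (9/4)*15 - 7 = 135/4 - 7 = 107/4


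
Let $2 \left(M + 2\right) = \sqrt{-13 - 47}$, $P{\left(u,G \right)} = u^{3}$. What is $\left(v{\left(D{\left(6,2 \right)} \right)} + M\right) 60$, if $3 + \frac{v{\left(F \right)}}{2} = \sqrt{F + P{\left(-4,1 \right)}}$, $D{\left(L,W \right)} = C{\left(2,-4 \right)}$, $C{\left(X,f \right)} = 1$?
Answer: $-480 + 60 i \sqrt{15} + 360 i \sqrt{7} \approx -480.0 + 1184.8 i$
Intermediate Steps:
$D{\left(L,W \right)} = 1$
$v{\left(F \right)} = -6 + 2 \sqrt{-64 + F}$ ($v{\left(F \right)} = -6 + 2 \sqrt{F + \left(-4\right)^{3}} = -6 + 2 \sqrt{F - 64} = -6 + 2 \sqrt{-64 + F}$)
$M = -2 + i \sqrt{15}$ ($M = -2 + \frac{\sqrt{-13 - 47}}{2} = -2 + \frac{\sqrt{-60}}{2} = -2 + \frac{2 i \sqrt{15}}{2} = -2 + i \sqrt{15} \approx -2.0 + 3.873 i$)
$\left(v{\left(D{\left(6,2 \right)} \right)} + M\right) 60 = \left(\left(-6 + 2 \sqrt{-64 + 1}\right) - \left(2 - i \sqrt{15}\right)\right) 60 = \left(\left(-6 + 2 \sqrt{-63}\right) - \left(2 - i \sqrt{15}\right)\right) 60 = \left(\left(-6 + 2 \cdot 3 i \sqrt{7}\right) - \left(2 - i \sqrt{15}\right)\right) 60 = \left(\left(-6 + 6 i \sqrt{7}\right) - \left(2 - i \sqrt{15}\right)\right) 60 = \left(-8 + i \sqrt{15} + 6 i \sqrt{7}\right) 60 = -480 + 60 i \sqrt{15} + 360 i \sqrt{7}$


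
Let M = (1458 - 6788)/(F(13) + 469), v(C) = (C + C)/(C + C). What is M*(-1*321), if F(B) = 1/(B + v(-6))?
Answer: 7984340/2189 ≈ 3647.5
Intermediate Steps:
v(C) = 1 (v(C) = (2*C)/((2*C)) = (2*C)*(1/(2*C)) = 1)
F(B) = 1/(1 + B) (F(B) = 1/(B + 1) = 1/(1 + B))
M = -74620/6567 (M = (1458 - 6788)/(1/(1 + 13) + 469) = -5330/(1/14 + 469) = -5330/6567/14 = -5330*14/6567 = -74620/6567 ≈ -11.363)
M*(-1*321) = -(-74620)*321/6567 = -74620/6567*(-321) = 7984340/2189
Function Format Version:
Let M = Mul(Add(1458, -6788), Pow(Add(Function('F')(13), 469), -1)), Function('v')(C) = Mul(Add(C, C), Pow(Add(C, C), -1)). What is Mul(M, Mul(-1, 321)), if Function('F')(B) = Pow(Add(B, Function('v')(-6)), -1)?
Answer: Rational(7984340, 2189) ≈ 3647.5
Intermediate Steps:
Function('v')(C) = 1 (Function('v')(C) = Mul(Mul(2, C), Pow(Mul(2, C), -1)) = Mul(Mul(2, C), Mul(Rational(1, 2), Pow(C, -1))) = 1)
Function('F')(B) = Pow(Add(1, B), -1) (Function('F')(B) = Pow(Add(B, 1), -1) = Pow(Add(1, B), -1))
M = Rational(-74620, 6567) (M = Mul(Add(1458, -6788), Pow(Add(Pow(Add(1, 13), -1), 469), -1)) = Mul(-5330, Pow(Add(Pow(14, -1), 469), -1)) = Mul(-5330, Pow(Add(Rational(1, 14), 469), -1)) = Mul(-5330, Pow(Rational(6567, 14), -1)) = Mul(-5330, Rational(14, 6567)) = Rational(-74620, 6567) ≈ -11.363)
Mul(M, Mul(-1, 321)) = Mul(Rational(-74620, 6567), Mul(-1, 321)) = Mul(Rational(-74620, 6567), -321) = Rational(7984340, 2189)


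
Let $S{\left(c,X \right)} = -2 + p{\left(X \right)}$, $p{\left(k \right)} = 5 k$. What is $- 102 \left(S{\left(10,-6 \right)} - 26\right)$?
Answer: $5916$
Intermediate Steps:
$S{\left(c,X \right)} = -2 + 5 X$
$- 102 \left(S{\left(10,-6 \right)} - 26\right) = - 102 \left(\left(-2 + 5 \left(-6\right)\right) - 26\right) = - 102 \left(\left(-2 - 30\right) - 26\right) = - 102 \left(-32 - 26\right) = \left(-102\right) \left(-58\right) = 5916$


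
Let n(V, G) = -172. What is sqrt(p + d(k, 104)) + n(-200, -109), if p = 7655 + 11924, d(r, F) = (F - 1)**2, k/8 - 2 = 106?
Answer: -172 + 2*sqrt(7547) ≈ 1.7469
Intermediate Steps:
k = 864 (k = 16 + 8*106 = 16 + 848 = 864)
d(r, F) = (-1 + F)**2
p = 19579
sqrt(p + d(k, 104)) + n(-200, -109) = sqrt(19579 + (-1 + 104)**2) - 172 = sqrt(19579 + 103**2) - 172 = sqrt(19579 + 10609) - 172 = sqrt(30188) - 172 = 2*sqrt(7547) - 172 = -172 + 2*sqrt(7547)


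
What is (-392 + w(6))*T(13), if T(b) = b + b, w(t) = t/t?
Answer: -10166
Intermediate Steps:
w(t) = 1
T(b) = 2*b
(-392 + w(6))*T(13) = (-392 + 1)*(2*13) = -391*26 = -10166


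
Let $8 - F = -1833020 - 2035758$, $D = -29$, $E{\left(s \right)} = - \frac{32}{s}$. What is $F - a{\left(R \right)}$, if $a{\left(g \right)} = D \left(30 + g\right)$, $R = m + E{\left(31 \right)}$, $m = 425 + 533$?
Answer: $\frac{120819650}{31} \approx 3.8974 \cdot 10^{6}$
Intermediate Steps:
$m = 958$
$R = \frac{29666}{31}$ ($R = 958 - \frac{32}{31} = \frac{29666}{31} \approx 956.97$)
$F = 3868786$ ($F = 8 - \left(-1833020 - 2035758\right) = 8 - -3868778 = 8 + 3868778 = 3868786$)
$a{\left(g \right)} = -870 - 29 g$ ($a{\left(g \right)} = - 29 \left(30 + g\right) = -870 - 29 g$)
$F - a{\left(R \right)} = 3868786 - \left(-870 - \frac{860314}{31}\right) = 3868786 - - \frac{887284}{31} = 3868786 + \frac{887284}{31} = \frac{120819650}{31}$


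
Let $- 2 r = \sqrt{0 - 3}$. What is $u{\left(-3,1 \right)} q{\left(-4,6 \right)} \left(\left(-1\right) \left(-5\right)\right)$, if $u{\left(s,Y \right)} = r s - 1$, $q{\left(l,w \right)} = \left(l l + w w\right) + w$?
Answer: $-290 + 435 i \sqrt{3} \approx -290.0 + 753.44 i$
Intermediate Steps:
$q{\left(l,w \right)} = w + l^{2} + w^{2}$ ($q{\left(l,w \right)} = \left(l^{2} + w^{2}\right) + w = w + l^{2} + w^{2}$)
$r = - \frac{i \sqrt{3}}{2}$ ($r = - \frac{\sqrt{0 - 3}}{2} = - \frac{\sqrt{-3}}{2} = - \frac{i \sqrt{3}}{2} \approx - 0.86602 i$)
$u{\left(s,Y \right)} = -1 - \frac{i s \sqrt{3}}{2}$ ($u{\left(s,Y \right)} = - \frac{i \sqrt{3}}{2} s - 1 = - \frac{i s \sqrt{3}}{2} - 1 = -1 - \frac{i s \sqrt{3}}{2}$)
$u{\left(-3,1 \right)} q{\left(-4,6 \right)} \left(\left(-1\right) \left(-5\right)\right) = \left(-1 - \frac{1}{2} i \left(-3\right) \sqrt{3}\right) \left(6 + \left(-4\right)^{2} + 6^{2}\right) \left(\left(-1\right) \left(-5\right)\right) = \left(-1 + \frac{3 i \sqrt{3}}{2}\right) \left(6 + 16 + 36\right) 5 = \left(-1 + \frac{3 i \sqrt{3}}{2}\right) 58 \cdot 5 = \left(-58 + 87 i \sqrt{3}\right) 5 = -290 + 435 i \sqrt{3}$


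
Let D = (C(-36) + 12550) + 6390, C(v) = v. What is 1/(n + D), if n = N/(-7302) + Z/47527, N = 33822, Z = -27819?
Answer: 57840359/1093112381114 ≈ 5.2913e-5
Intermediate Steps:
D = 18904 (D = (-36 + 12550) + 6390 = 12514 + 6390 = 18904)
n = -301765422/57840359 (n = 33822/(-7302) - 27819/47527 = 33822*(-1/7302) - 27819*1/47527 = -5637/1217 - 27819/47527 = -301765422/57840359 ≈ -5.2172)
1/(n + D) = 1/(-301765422/57840359 + 18904) = 1/(1093112381114/57840359) = 57840359/1093112381114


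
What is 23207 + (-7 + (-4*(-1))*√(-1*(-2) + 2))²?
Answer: 23208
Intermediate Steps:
23207 + (-7 + (-4*(-1))*√(-1*(-2) + 2))² = 23207 + (-7 + 4*√(2 + 2))² = 23207 + (-7 + 4*√4)² = 23207 + (-7 + 4*2)² = 23207 + (-7 + 8)² = 23207 + 1² = 23207 + 1 = 23208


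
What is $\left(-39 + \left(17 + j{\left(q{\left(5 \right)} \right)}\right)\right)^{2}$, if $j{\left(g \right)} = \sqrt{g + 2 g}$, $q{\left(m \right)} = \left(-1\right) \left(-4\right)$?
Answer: $496 - 88 \sqrt{3} \approx 343.58$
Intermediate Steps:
$q{\left(m \right)} = 4$
$j{\left(g \right)} = \sqrt{3} \sqrt{g}$ ($j{\left(g \right)} = \sqrt{3 g} = \sqrt{3} \sqrt{g}$)
$\left(-39 + \left(17 + j{\left(q{\left(5 \right)} \right)}\right)\right)^{2} = \left(-39 + \left(17 + \sqrt{3} \sqrt{4}\right)\right)^{2} = \left(-39 + \left(17 + \sqrt{3} \cdot 2\right)\right)^{2} = \left(-39 + \left(17 + 2 \sqrt{3}\right)\right)^{2} = \left(-22 + 2 \sqrt{3}\right)^{2}$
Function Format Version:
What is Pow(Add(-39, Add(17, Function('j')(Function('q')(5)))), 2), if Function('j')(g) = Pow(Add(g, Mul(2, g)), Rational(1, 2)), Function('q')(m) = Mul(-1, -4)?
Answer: Add(496, Mul(-88, Pow(3, Rational(1, 2)))) ≈ 343.58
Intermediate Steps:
Function('q')(m) = 4
Function('j')(g) = Mul(Pow(3, Rational(1, 2)), Pow(g, Rational(1, 2))) (Function('j')(g) = Pow(Mul(3, g), Rational(1, 2)) = Mul(Pow(3, Rational(1, 2)), Pow(g, Rational(1, 2))))
Pow(Add(-39, Add(17, Function('j')(Function('q')(5)))), 2) = Pow(Add(-39, Add(17, Mul(Pow(3, Rational(1, 2)), Pow(4, Rational(1, 2))))), 2) = Pow(Add(-39, Add(17, Mul(Pow(3, Rational(1, 2)), 2))), 2) = Pow(Add(-39, Add(17, Mul(2, Pow(3, Rational(1, 2))))), 2) = Pow(Add(-22, Mul(2, Pow(3, Rational(1, 2)))), 2)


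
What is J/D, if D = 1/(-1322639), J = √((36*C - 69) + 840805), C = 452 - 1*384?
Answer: -5290556*√52699 ≈ -1.2145e+9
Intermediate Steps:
C = 68 (C = 452 - 384 = 68)
J = 4*√52699 (J = √((36*68 - 69) + 840805) = √((2448 - 69) + 840805) = √(2379 + 840805) = √843184 = 4*√52699 ≈ 918.25)
D = -1/1322639 ≈ -7.5606e-7
J/D = (4*√52699)/(-1/1322639) = (4*√52699)*(-1322639) = -5290556*√52699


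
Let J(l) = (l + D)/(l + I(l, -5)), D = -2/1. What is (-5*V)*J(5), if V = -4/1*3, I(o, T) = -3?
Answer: 90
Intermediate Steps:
D = -2 (D = -2*1 = -2)
V = -12 (V = -4*1*3 = -4*3 = -12)
J(l) = (-2 + l)/(-3 + l) (J(l) = (l - 2)/(l - 3) = (-2 + l)/(-3 + l))
(-5*V)*J(5) = (-5*(-12))*((-2 + 5)/(-3 + 5)) = 60*(3/2) = 90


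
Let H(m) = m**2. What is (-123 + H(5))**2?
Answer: 9604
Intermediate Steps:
(-123 + H(5))**2 = (-123 + 5**2)**2 = (-123 + 25)**2 = (-98)**2 = 9604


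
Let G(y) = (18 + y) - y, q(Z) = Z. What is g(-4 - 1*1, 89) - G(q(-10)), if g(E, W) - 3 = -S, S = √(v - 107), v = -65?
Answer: -15 - 2*I*√43 ≈ -15.0 - 13.115*I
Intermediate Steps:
S = 2*I*√43 (S = √(-65 - 107) = √(-172) = 2*I*√43 ≈ 13.115*I)
g(E, W) = 3 - 2*I*√43
G(y) = 18
g(-4 - 1*1, 89) - G(q(-10)) = (3 - 2*I*√43) - 1*18 = (3 - 2*I*√43) - 18 = -15 - 2*I*√43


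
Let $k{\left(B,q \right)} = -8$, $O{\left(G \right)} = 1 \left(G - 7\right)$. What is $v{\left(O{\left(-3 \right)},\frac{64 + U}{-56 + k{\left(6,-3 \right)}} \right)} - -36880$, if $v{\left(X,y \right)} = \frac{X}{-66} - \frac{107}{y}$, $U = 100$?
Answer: $\frac{49955341}{1353} \approx 36922.0$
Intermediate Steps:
$O{\left(G \right)} = -7 + G$ ($O{\left(G \right)} = 1 \left(-7 + G\right) = -7 + G$)
$v{\left(X,y \right)} = - \frac{107}{y} - \frac{X}{66}$ ($v{\left(X,y \right)} = X \left(- \frac{1}{66}\right) - \frac{107}{y} = - \frac{X}{66} - \frac{107}{y} = - \frac{107}{y} - \frac{X}{66}$)
$v{\left(O{\left(-3 \right)},\frac{64 + U}{-56 + k{\left(6,-3 \right)}} \right)} - -36880 = \left(- \frac{107}{\left(64 + 100\right) \frac{1}{-56 - 8}} - \frac{-7 - 3}{66}\right) - -36880 = \left(- \frac{107}{164 \frac{1}{-64}} - - \frac{5}{33}\right) + 36880 = \left(- \frac{107}{164 \left(- \frac{1}{64}\right)} + \frac{5}{33}\right) + 36880 = \left(- \frac{107}{- \frac{41}{16}} + \frac{5}{33}\right) + 36880 = \left(\left(-107\right) \left(- \frac{16}{41}\right) + \frac{5}{33}\right) + 36880 = \left(\frac{1712}{41} + \frac{5}{33}\right) + 36880 = \frac{56701}{1353} + 36880 = \frac{49955341}{1353}$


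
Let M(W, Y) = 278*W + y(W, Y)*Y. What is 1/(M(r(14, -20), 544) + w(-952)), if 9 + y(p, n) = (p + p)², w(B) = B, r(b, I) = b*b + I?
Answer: 1/67446856 ≈ 1.4826e-8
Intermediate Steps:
r(b, I) = I + b² (r(b, I) = b² + I = I + b²)
y(p, n) = -9 + 4*p² (y(p, n) = -9 + (p + p)² = -9 + (2*p)² = -9 + 4*p²)
M(W, Y) = 278*W + Y*(-9 + 4*W²) (M(W, Y) = 278*W + (-9 + 4*W²)*Y = 278*W + Y*(-9 + 4*W²))
1/(M(r(14, -20), 544) + w(-952)) = 1/((278*(-20 + 14²) + 544*(-9 + 4*(-20 + 14²)²)) - 952) = 1/((278*(-20 + 196) + 544*(-9 + 4*(-20 + 196)²)) - 952) = 1/((278*176 + 544*(-9 + 4*176²)) - 952) = 1/((48928 + 544*(-9 + 4*30976)) - 952) = 1/((48928 + 544*(-9 + 123904)) - 952) = 1/((48928 + 544*123895) - 952) = 1/((48928 + 67398880) - 952) = 1/(67447808 - 952) = 1/67446856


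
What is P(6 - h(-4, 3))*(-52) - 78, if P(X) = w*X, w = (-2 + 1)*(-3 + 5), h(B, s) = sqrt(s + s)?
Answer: 546 - 104*sqrt(6) ≈ 291.25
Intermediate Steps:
h(B, s) = sqrt(2)*sqrt(s) (h(B, s) = sqrt(2*s) = sqrt(2)*sqrt(s))
w = -2 (w = -1*2 = -2)
P(X) = -2*X
P(6 - h(-4, 3))*(-52) - 78 = -2*(6 - sqrt(2)*sqrt(3))*(-52) - 78 = -2*(6 - sqrt(6))*(-52) - 78 = (-12 + 2*sqrt(6))*(-52) - 78 = (624 - 104*sqrt(6)) - 78 = 546 - 104*sqrt(6)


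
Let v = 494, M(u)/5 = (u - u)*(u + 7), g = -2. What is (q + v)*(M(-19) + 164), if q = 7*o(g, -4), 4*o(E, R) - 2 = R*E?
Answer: 83886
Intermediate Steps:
o(E, R) = ½ + E*R/4 (o(E, R) = ½ + (R*E)/4 = ½ + (E*R)/4 = ½ + E*R/4)
M(u) = 0 (M(u) = 5*((u - u)*(u + 7)) = 5*(0*(7 + u)) = 5*0 = 0)
q = 35/2 (q = 7*(½ + (¼)*(-2)*(-4)) = 7*(½ + 2) = 7*(5/2) = 35/2 ≈ 17.500)
(q + v)*(M(-19) + 164) = (35/2 + 494)*(0 + 164) = (1023/2)*164 = 83886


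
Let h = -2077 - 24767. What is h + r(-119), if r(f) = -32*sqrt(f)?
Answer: -26844 - 32*I*sqrt(119) ≈ -26844.0 - 349.08*I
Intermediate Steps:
h = -26844
h + r(-119) = -26844 - 32*I*sqrt(119)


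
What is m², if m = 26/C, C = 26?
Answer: 1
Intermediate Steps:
m = 1 (m = 26/26 = 26*(1/26) = 1)
m² = 1² = 1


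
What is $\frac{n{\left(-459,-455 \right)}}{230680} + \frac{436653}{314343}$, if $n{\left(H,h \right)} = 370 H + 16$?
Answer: $\frac{2630403991}{4028480180} \approx 0.65295$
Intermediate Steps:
$n{\left(H,h \right)} = 16 + 370 H$
$\frac{n{\left(-459,-455 \right)}}{230680} + \frac{436653}{314343} = \frac{16 + 370 \left(-459\right)}{230680} + \frac{436653}{314343} = \left(16 - 169830\right) \frac{1}{230680} + 436653 \cdot \frac{1}{314343} = \left(-169814\right) \frac{1}{230680} + \frac{48517}{34927} = - \frac{84907}{115340} + \frac{48517}{34927} = \frac{2630403991}{4028480180}$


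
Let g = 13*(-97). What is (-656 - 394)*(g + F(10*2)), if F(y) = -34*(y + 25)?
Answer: 2930550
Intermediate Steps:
g = -1261
F(y) = -850 - 34*y (F(y) = -34*(25 + y) = -850 - 34*y)
(-656 - 394)*(g + F(10*2)) = (-656 - 394)*(-1261 + (-850 - 340*2)) = -1050*(-1261 + (-850 - 34*20)) = -1050*(-1261 + (-850 - 680)) = -1050*(-1261 - 1530) = -1050*(-2791) = 2930550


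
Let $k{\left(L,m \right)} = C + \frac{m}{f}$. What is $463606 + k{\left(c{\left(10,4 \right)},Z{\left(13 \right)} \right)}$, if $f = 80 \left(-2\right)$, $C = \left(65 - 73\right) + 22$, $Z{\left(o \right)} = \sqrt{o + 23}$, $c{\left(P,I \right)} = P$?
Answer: $\frac{37089597}{80} \approx 4.6362 \cdot 10^{5}$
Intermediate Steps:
$Z{\left(o \right)} = \sqrt{23 + o}$
$C = 14$ ($C = -8 + 22 = 14$)
$f = -160$
$k{\left(L,m \right)} = 14 - \frac{m}{160}$ ($k{\left(L,m \right)} = 14 + \frac{m}{-160} = 14 + m \left(- \frac{1}{160}\right) = 14 - \frac{m}{160}$)
$463606 + k{\left(c{\left(10,4 \right)},Z{\left(13 \right)} \right)} = 463606 + \left(14 - \frac{\sqrt{23 + 13}}{160}\right) = 463606 + \left(14 - \frac{\sqrt{36}}{160}\right) = 463606 + \left(14 - \frac{3}{80}\right) = 463606 + \frac{1117}{80} = \frac{37089597}{80}$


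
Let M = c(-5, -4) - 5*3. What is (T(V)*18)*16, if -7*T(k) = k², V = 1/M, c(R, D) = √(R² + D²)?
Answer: -171/529 - 135*√41/3703 ≈ -0.55669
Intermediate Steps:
c(R, D) = √(D² + R²)
M = -15 + √41 (M = √((-4)² + (-5)²) - 5*3 = √(16 + 25) - 15 = √41 - 15 = -15 + √41 ≈ -8.5969)
V = 1/(-15 + √41) ≈ -0.11632
T(k) = -k²/7
(T(V)*18)*16 = (-(-15/184 - √41/184)²/7*18)*16 = -18*(-15/184 - √41/184)²/7*16 = -288*(-15/184 - √41/184)²/7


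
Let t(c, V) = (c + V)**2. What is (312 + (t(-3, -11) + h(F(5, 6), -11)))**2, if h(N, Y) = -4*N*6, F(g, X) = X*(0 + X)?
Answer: 126736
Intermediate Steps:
F(g, X) = X**2 (F(g, X) = X*X = X**2)
t(c, V) = (V + c)**2
h(N, Y) = -24*N
(312 + (t(-3, -11) + h(F(5, 6), -11)))**2 = (312 + ((-11 - 3)**2 - 24*6**2))**2 = (312 + ((-14)**2 - 24*36))**2 = (312 + (196 - 864))**2 = (312 - 668)**2 = (-356)**2 = 126736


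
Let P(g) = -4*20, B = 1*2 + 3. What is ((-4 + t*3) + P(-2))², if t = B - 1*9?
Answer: 9216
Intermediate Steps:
B = 5 (B = 2 + 3 = 5)
P(g) = -80
t = -4 (t = 5 - 1*9 = 5 - 9 = -4)
((-4 + t*3) + P(-2))² = ((-4 - 4*3) - 80)² = ((-4 - 12) - 80)² = (-16 - 80)² = (-96)² = 9216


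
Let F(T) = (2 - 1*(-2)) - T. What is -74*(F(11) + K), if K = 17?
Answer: -740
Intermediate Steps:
F(T) = 4 - T (F(T) = (2 + 2) - T = 4 - T)
-74*(F(11) + K) = -74*((4 - 1*11) + 17) = -74*((4 - 11) + 17) = -74*(-7 + 17) = -74*10 = -740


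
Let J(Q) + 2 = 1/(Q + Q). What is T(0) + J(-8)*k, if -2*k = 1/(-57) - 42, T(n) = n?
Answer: -26345/608 ≈ -43.331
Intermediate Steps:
J(Q) = -2 + 1/(2*Q) (J(Q) = -2 + 1/(Q + Q) = -2 + 1/(2*Q))
k = 2395/114 (k = -(1/(-57) - 42)/2 = -(-1/57 - 42)/2 = -1/2*(-2395/57) = 2395/114 ≈ 21.009)
T(0) + J(-8)*k = 0 + (-2 + (1/2)/(-8))*(2395/114) = 0 + (-2 + (1/2)*(-1/8))*(2395/114) = 0 + (-2 - 1/16)*(2395/114) = 0 - 33/16*2395/114 = 0 - 26345/608 = -26345/608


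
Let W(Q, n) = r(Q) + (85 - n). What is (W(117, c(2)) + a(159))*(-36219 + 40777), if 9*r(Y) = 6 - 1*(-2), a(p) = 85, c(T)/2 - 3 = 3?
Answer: 6517940/9 ≈ 7.2422e+5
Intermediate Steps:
c(T) = 12 (c(T) = 6 + 2*3 = 6 + 6 = 12)
r(Y) = 8/9 (r(Y) = (6 - 1*(-2))/9 = (6 + 2)/9 = (1/9)*8 = 8/9)
W(Q, n) = 773/9 - n (W(Q, n) = 8/9 + (85 - n) = 773/9 - n)
(W(117, c(2)) + a(159))*(-36219 + 40777) = ((773/9 - 1*12) + 85)*(-36219 + 40777) = ((773/9 - 12) + 85)*4558 = (665/9 + 85)*4558 = (1430/9)*4558 = 6517940/9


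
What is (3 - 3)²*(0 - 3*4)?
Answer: 0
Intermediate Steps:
(3 - 3)²*(0 - 3*4) = 0²*(0 - 12) = 0*(-12) = 0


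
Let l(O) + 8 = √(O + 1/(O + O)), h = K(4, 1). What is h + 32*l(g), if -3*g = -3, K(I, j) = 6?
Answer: -250 + 16*√6 ≈ -210.81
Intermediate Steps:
g = 1 (g = -⅓*(-3) = 1)
h = 6
l(O) = -8 + √(O + 1/(2*O)) (l(O) = -8 + √(O + 1/(O + O)) = -8 + √(O + 1/(2*O)))
h + 32*l(g) = 6 + 32*(-8 + √(2/1 + 4*1)/2) = 6 + 32*(-8 + √(2*1 + 4)/2) = 6 + 32*(-8 + √(2 + 4)/2) = 6 + 32*(-8 + √6/2) = 6 + (-256 + 16*√6) = -250 + 16*√6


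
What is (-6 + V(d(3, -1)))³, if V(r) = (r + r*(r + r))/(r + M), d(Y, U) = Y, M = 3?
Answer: -125/8 ≈ -15.625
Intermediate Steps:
V(r) = (r + 2*r²)/(3 + r) (V(r) = (r + r*(r + r))/(r + 3) = (r + r*(2*r))/(3 + r) = (r + 2*r²)/(3 + r))
(-6 + V(d(3, -1)))³ = (-6 + 3*(1 + 2*3)/(3 + 3))³ = (-6 + 3*(1 + 6)/6)³ = (-6 + 3*(⅙)*7)³ = (-6 + 7/2)³ = (-5/2)³ = -125/8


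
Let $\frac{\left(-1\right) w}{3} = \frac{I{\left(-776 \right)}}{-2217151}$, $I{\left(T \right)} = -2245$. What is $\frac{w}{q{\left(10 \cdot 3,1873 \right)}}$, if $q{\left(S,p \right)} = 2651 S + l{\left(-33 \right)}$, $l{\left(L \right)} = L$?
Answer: $- \frac{2245}{58752284349} \approx -3.8211 \cdot 10^{-8}$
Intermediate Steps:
$w = - \frac{6735}{2217151}$ ($w = - 3 \left(- \frac{2245}{-2217151}\right) = - 3 \left(\left(-2245\right) \left(- \frac{1}{2217151}\right)\right) = \left(-3\right) \frac{2245}{2217151} = - \frac{6735}{2217151} \approx -0.0030377$)
$q{\left(S,p \right)} = -33 + 2651 S$ ($q{\left(S,p \right)} = 2651 S - 33 = -33 + 2651 S$)
$\frac{w}{q{\left(10 \cdot 3,1873 \right)}} = - \frac{6735}{2217151 \left(-33 + 2651 \cdot 10 \cdot 3\right)} = - \frac{6735}{2217151 \left(-33 + 2651 \cdot 30\right)} = - \frac{6735}{2217151 \left(-33 + 79530\right)} = - \frac{6735}{2217151 \cdot 79497} = \left(- \frac{6735}{2217151}\right) \frac{1}{79497} = - \frac{2245}{58752284349}$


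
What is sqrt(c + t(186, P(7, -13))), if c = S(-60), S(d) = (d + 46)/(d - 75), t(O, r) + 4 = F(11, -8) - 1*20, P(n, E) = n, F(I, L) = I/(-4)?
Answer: I*sqrt(215835)/90 ≈ 5.162*I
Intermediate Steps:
F(I, L) = -I/4 (F(I, L) = I*(-1/4) = -I/4)
t(O, r) = -107/4 (t(O, r) = -4 + (-1/4*11 - 1*20) = -4 + (-11/4 - 20) = -4 - 91/4 = -107/4)
S(d) = (46 + d)/(-75 + d)
c = 14/135 (c = (46 - 60)/(-75 - 60) = -14/(-135) = -1/135*(-14) = 14/135 ≈ 0.10370)
sqrt(c + t(186, P(7, -13))) = sqrt(14/135 - 107/4) = sqrt(-14389/540) = I*sqrt(215835)/90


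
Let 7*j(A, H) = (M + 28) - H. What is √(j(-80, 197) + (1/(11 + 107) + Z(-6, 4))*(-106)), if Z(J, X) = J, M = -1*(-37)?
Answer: √105112217/413 ≈ 24.824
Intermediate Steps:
M = 37
j(A, H) = 65/7 - H/7 (j(A, H) = ((37 + 28) - H)/7 = (65 - H)/7 = 65/7 - H/7)
√(j(-80, 197) + (1/(11 + 107) + Z(-6, 4))*(-106)) = √((65/7 - ⅐*197) + (1/(11 + 107) - 6)*(-106)) = √((65/7 - 197/7) + (1/118 - 6)*(-106)) = √(-132/7 + (1/118 - 6)*(-106)) = √(-132/7 - 707/118*(-106)) = √(-132/7 + 37471/59) = √(254509/413) = √105112217/413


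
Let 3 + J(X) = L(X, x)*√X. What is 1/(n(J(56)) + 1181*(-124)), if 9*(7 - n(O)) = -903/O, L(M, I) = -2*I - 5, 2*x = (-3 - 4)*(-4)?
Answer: -40180480983/5883908895313354 + 29799*√14/5883908895313354 ≈ -6.8289e-6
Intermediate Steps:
x = 14 (x = ((-3 - 4)*(-4))/2 = (-7*(-4))/2 = (½)*28 = 14)
L(M, I) = -5 - 2*I
J(X) = -3 - 33*√X (J(X) = -3 + (-5 - 2*14)*√X = -3 + (-5 - 28)*√X = -3 - 33*√X)
n(O) = 7 + 301/(3*O) (n(O) = 7 - (-301)/(3*O) = 7 + 301/(3*O))
1/(n(J(56)) + 1181*(-124)) = 1/((7 + 301/(3*(-3 - 66*√14))) + 1181*(-124)) = 1/((7 + 301/(3*(-3 - 66*√14))) - 146444) = 1/(-146437 + 301/(3*(-3 - 66*√14)))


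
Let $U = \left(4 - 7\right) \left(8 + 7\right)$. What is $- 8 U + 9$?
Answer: $369$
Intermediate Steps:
$U = -45$ ($U = \left(-3\right) 15 = -45$)
$- 8 U + 9 = \left(-8\right) \left(-45\right) + 9 = 360 + 9 = 369$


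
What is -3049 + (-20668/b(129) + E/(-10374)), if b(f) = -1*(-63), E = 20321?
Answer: -105161933/31122 ≈ -3379.0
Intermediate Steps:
b(f) = 63
-3049 + (-20668/b(129) + E/(-10374)) = -3049 + (-20668/63 + 20321/(-10374)) = -3049 + (-20668*1/63 + 20321*(-1/10374)) = -3049 + (-20668/63 - 2903/1482) = -3049 - 10270955/31122 = -105161933/31122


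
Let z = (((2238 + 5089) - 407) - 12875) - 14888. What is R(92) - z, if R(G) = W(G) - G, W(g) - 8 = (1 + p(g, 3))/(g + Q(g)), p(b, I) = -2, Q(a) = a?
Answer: 3819655/184 ≈ 20759.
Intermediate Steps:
W(g) = 8 - 1/(2*g) (W(g) = 8 + (1 - 2)/(g + g) = 8 - 1/(2*g))
R(G) = 8 - G - 1/(2*G) (R(G) = (8 - 1/(2*G)) - G = 8 - G - 1/(2*G))
z = -20843 (z = ((7327 - 407) - 12875) - 14888 = (6920 - 12875) - 14888 = -5955 - 14888 = -20843)
R(92) - z = (8 - 1*92 - 1/2/92) - 1*(-20843) = (8 - 92 - 1/2*1/92) + 20843 = (8 - 92 - 1/184) + 20843 = -15457/184 + 20843 = 3819655/184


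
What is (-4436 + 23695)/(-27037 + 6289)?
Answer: -19259/20748 ≈ -0.92823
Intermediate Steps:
(-4436 + 23695)/(-27037 + 6289) = 19259/(-20748) = 19259*(-1/20748) = -19259/20748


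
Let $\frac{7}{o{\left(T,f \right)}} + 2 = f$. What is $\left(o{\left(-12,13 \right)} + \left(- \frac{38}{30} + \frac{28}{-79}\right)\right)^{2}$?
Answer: $\frac{164762896}{169911225} \approx 0.9697$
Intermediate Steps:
$o{\left(T,f \right)} = \frac{7}{-2 + f}$
$\left(o{\left(-12,13 \right)} + \left(- \frac{38}{30} + \frac{28}{-79}\right)\right)^{2} = \left(\frac{7}{-2 + 13} + \left(- \frac{38}{30} + \frac{28}{-79}\right)\right)^{2} = \left(\frac{7}{11} + \left(\left(-38\right) \frac{1}{30} + 28 \left(- \frac{1}{79}\right)\right)\right)^{2} = \left(7 \cdot \frac{1}{11} - \frac{1921}{1185}\right)^{2} = \left(\frac{7}{11} - \frac{1921}{1185}\right)^{2} = \left(- \frac{12836}{13035}\right)^{2} = \frac{164762896}{169911225}$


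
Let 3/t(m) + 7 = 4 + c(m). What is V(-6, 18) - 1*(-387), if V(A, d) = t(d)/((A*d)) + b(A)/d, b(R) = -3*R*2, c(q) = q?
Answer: 210059/540 ≈ 389.00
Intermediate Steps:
b(R) = -6*R
t(m) = 3/(-3 + m) (t(m) = 3/(-7 + (4 + m)) = 3/(-3 + m))
V(A, d) = -6*A/d + 3/(A*d*(-3 + d)) (V(A, d) = (3/(-3 + d))/((A*d)) + (-6*A)/d = (3/(-3 + d))*(1/(A*d)) - 6*A/d = 3/(A*d*(-3 + d)) - 6*A/d = -6*A/d + 3/(A*d*(-3 + d)))
V(-6, 18) - 1*(-387) = 3*(1 + 2*(-6)²*(3 - 1*18))/(-6*18*(-3 + 18)) - 1*(-387) = 3*(-⅙)*(1/18)*(1 + 2*36*(3 - 18))/15 + 387 = 3*(-⅙)*(1/18)*(1/15)*(1 + 2*36*(-15)) + 387 = 3*(-⅙)*(1/18)*(1/15)*(1 - 1080) + 387 = 3*(-⅙)*(1/18)*(1/15)*(-1079) + 387 = 1079/540 + 387 = 210059/540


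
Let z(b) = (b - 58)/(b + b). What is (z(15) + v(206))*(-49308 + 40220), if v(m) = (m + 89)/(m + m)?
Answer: 10071776/1545 ≈ 6518.9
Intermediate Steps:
z(b) = (-58 + b)/(2*b) (z(b) = (-58 + b)/((2*b)) = (-58 + b)*(1/(2*b)) = (-58 + b)/(2*b))
v(m) = (89 + m)/(2*m) (v(m) = (89 + m)/((2*m)) = (89 + m)*(1/(2*m)) = (89 + m)/(2*m))
(z(15) + v(206))*(-49308 + 40220) = ((½)*(-58 + 15)/15 + (½)*(89 + 206)/206)*(-49308 + 40220) = ((½)*(1/15)*(-43) + (½)*(1/206)*295)*(-9088) = (-43/30 + 295/412)*(-9088) = -4433/6180*(-9088) = 10071776/1545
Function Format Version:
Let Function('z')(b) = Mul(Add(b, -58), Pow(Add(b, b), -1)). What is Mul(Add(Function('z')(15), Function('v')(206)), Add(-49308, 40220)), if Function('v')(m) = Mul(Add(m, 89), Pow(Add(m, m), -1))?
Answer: Rational(10071776, 1545) ≈ 6518.9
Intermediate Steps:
Function('z')(b) = Mul(Rational(1, 2), Pow(b, -1), Add(-58, b)) (Function('z')(b) = Mul(Add(-58, b), Pow(Mul(2, b), -1)) = Mul(Add(-58, b), Mul(Rational(1, 2), Pow(b, -1))) = Mul(Rational(1, 2), Pow(b, -1), Add(-58, b)))
Function('v')(m) = Mul(Rational(1, 2), Pow(m, -1), Add(89, m)) (Function('v')(m) = Mul(Add(89, m), Pow(Mul(2, m), -1)) = Mul(Add(89, m), Mul(Rational(1, 2), Pow(m, -1))) = Mul(Rational(1, 2), Pow(m, -1), Add(89, m)))
Mul(Add(Function('z')(15), Function('v')(206)), Add(-49308, 40220)) = Mul(Add(Mul(Rational(1, 2), Pow(15, -1), Add(-58, 15)), Mul(Rational(1, 2), Pow(206, -1), Add(89, 206))), Add(-49308, 40220)) = Mul(Add(Mul(Rational(1, 2), Rational(1, 15), -43), Mul(Rational(1, 2), Rational(1, 206), 295)), -9088) = Mul(Add(Rational(-43, 30), Rational(295, 412)), -9088) = Mul(Rational(-4433, 6180), -9088) = Rational(10071776, 1545)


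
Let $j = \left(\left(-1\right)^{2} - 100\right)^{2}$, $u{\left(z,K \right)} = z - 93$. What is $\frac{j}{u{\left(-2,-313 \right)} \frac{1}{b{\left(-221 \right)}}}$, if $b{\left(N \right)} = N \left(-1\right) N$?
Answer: $\frac{478690641}{95} \approx 5.0388 \cdot 10^{6}$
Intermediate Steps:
$u{\left(z,K \right)} = -93 + z$
$j = 9801$ ($j = \left(1 - 100\right)^{2} = \left(-99\right)^{2} = 9801$)
$b{\left(N \right)} = - N^{2}$ ($b{\left(N \right)} = - N N = - N^{2}$)
$\frac{j}{u{\left(-2,-313 \right)} \frac{1}{b{\left(-221 \right)}}} = \frac{9801}{\left(-93 - 2\right) \frac{1}{\left(-1\right) \left(-221\right)^{2}}} = \frac{9801}{\left(-95\right) \frac{1}{\left(-1\right) 48841}} = \frac{9801}{\left(-95\right) \frac{1}{-48841}} = \frac{9801}{\left(-95\right) \left(- \frac{1}{48841}\right)} = \frac{9801}{\frac{95}{48841}} = 9801 \cdot \frac{48841}{95} = \frac{478690641}{95}$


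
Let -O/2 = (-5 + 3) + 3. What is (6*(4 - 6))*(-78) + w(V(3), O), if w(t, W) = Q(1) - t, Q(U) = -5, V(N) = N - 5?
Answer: 933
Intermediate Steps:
V(N) = -5 + N
O = -2 (O = -2*((-5 + 3) + 3) = -2*(-2 + 3) = -2*1 = -2)
w(t, W) = -5 - t
(6*(4 - 6))*(-78) + w(V(3), O) = (6*(4 - 6))*(-78) + (-5 - (-5 + 3)) = (6*(-2))*(-78) + (-5 - 1*(-2)) = -12*(-78) + (-5 + 2) = 936 - 3 = 933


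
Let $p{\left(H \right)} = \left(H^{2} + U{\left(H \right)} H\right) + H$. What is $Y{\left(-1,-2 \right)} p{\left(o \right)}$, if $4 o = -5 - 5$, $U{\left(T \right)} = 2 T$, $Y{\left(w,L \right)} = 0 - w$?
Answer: $\frac{65}{4} \approx 16.25$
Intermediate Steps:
$Y{\left(w,L \right)} = - w$
$o = - \frac{5}{2}$ ($o = \frac{-5 - 5}{4} = \frac{1}{4} \left(-10\right) = - \frac{5}{2} \approx -2.5$)
$p{\left(H \right)} = H + 3 H^{2}$ ($p{\left(H \right)} = \left(H^{2} + 2 H H\right) + H = \left(H^{2} + 2 H^{2}\right) + H = 3 H^{2} + H = H + 3 H^{2}$)
$Y{\left(-1,-2 \right)} p{\left(o \right)} = \left(-1\right) \left(-1\right) \left(- \frac{5 \left(1 + 3 \left(- \frac{5}{2}\right)\right)}{2}\right) = 1 \left(- \frac{5 \left(1 - \frac{15}{2}\right)}{2}\right) = 1 \left(\left(- \frac{5}{2}\right) \left(- \frac{13}{2}\right)\right) = 1 \cdot \frac{65}{4} = \frac{65}{4}$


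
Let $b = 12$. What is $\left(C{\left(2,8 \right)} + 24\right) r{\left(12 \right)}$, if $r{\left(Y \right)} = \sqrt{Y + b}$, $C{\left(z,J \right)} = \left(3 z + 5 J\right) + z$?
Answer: $144 \sqrt{6} \approx 352.73$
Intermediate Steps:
$C{\left(z,J \right)} = 4 z + 5 J$
$r{\left(Y \right)} = \sqrt{12 + Y}$ ($r{\left(Y \right)} = \sqrt{Y + 12} = \sqrt{12 + Y}$)
$\left(C{\left(2,8 \right)} + 24\right) r{\left(12 \right)} = \left(\left(4 \cdot 2 + 5 \cdot 8\right) + 24\right) \sqrt{12 + 12} = \left(\left(8 + 40\right) + 24\right) \sqrt{24} = \left(48 + 24\right) 2 \sqrt{6} = 72 \cdot 2 \sqrt{6} = 144 \sqrt{6}$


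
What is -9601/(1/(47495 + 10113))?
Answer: -553094408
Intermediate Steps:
-9601/(1/(47495 + 10113)) = -9601/(1/57608) = -9601/1/57608 = -9601*57608 = -553094408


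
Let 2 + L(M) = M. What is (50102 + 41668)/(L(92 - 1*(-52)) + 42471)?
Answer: 91770/42613 ≈ 2.1536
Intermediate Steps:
L(M) = -2 + M
(50102 + 41668)/(L(92 - 1*(-52)) + 42471) = (50102 + 41668)/((-2 + (92 - 1*(-52))) + 42471) = 91770/((-2 + (92 + 52)) + 42471) = 91770/((-2 + 144) + 42471) = 91770/(142 + 42471) = 91770/42613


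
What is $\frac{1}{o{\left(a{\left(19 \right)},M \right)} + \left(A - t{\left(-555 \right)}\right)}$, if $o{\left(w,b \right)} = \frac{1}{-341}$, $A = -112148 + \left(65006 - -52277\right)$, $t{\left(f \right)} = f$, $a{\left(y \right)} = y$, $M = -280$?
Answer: $\frac{341}{1940289} \approx 0.00017575$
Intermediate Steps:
$A = 5135$ ($A = -112148 + \left(65006 + 52277\right) = -112148 + 117283 = 5135$)
$o{\left(w,b \right)} = - \frac{1}{341}$
$\frac{1}{o{\left(a{\left(19 \right)},M \right)} + \left(A - t{\left(-555 \right)}\right)} = \frac{1}{- \frac{1}{341} + \left(5135 - -555\right)} = \frac{1}{- \frac{1}{341} + \left(5135 + 555\right)} = \frac{1}{- \frac{1}{341} + 5690} = \frac{1}{\frac{1940289}{341}} = \frac{341}{1940289}$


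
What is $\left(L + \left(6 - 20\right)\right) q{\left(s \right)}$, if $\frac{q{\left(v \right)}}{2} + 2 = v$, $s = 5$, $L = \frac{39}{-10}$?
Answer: $- \frac{537}{5} \approx -107.4$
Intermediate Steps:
$L = - \frac{39}{10}$ ($L = 39 \left(- \frac{1}{10}\right) = - \frac{39}{10} \approx -3.9$)
$q{\left(v \right)} = -4 + 2 v$
$\left(L + \left(6 - 20\right)\right) q{\left(s \right)} = \left(- \frac{39}{10} + \left(6 - 20\right)\right) \left(-4 + 2 \cdot 5\right) = \left(- \frac{39}{10} - 14\right) \left(-4 + 10\right) = \left(- \frac{179}{10}\right) 6 = - \frac{537}{5}$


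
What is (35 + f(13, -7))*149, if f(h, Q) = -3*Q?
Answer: 8344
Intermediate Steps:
(35 + f(13, -7))*149 = (35 - 3*(-7))*149 = (35 + 21)*149 = 56*149 = 8344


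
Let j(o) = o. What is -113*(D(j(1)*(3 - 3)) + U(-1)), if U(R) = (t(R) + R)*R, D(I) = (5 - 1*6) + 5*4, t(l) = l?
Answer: -2373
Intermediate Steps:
D(I) = 19 (D(I) = (5 - 6) + 20 = -1 + 20 = 19)
U(R) = 2*R**2 (U(R) = (R + R)*R = (2*R)*R = 2*R**2)
-113*(D(j(1)*(3 - 3)) + U(-1)) = -113*(19 + 2*(-1)**2) = -113*(19 + 2*1) = -113*(19 + 2) = -113*21 = -2373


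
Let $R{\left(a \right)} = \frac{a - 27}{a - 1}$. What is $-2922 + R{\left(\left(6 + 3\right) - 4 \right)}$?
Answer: $- \frac{5855}{2} \approx -2927.5$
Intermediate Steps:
$R{\left(a \right)} = \frac{-27 + a}{-1 + a}$
$-2922 + R{\left(\left(6 + 3\right) - 4 \right)} = -2922 + \frac{-27 + \left(\left(6 + 3\right) - 4\right)}{-1 + \left(\left(6 + 3\right) - 4\right)} = -2922 + \frac{-27 + \left(9 - 4\right)}{-1 + \left(9 - 4\right)} = -2922 + \frac{-27 + 5}{-1 + 5} = -2922 + \frac{1}{4} \left(-22\right) = -2922 - \frac{11}{2} = - \frac{5855}{2}$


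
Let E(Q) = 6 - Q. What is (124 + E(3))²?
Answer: 16129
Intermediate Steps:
(124 + E(3))² = (124 + (6 - 1*3))² = (124 + (6 - 3))² = (124 + 3)² = 127² = 16129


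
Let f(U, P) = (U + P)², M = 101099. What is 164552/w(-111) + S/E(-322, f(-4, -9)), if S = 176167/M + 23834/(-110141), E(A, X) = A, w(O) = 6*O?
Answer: -295007628974353921/1193977053373734 ≈ -247.08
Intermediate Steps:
f(U, P) = (P + U)²
S = 16993615981/11135144959 (S = 176167/101099 + 23834/(-110141) = 176167*(1/101099) + 23834*(-1/110141) = 176167/101099 - 23834/110141 = 16993615981/11135144959 ≈ 1.5261)
164552/w(-111) + S/E(-322, f(-4, -9)) = 164552/((6*(-111))) + (16993615981/11135144959)/(-322) = 164552/(-666) + (16993615981/11135144959)*(-1/322) = 164552*(-1/666) - 16993615981/3585516676798 = -82276/333 - 16993615981/3585516676798 = -295007628974353921/1193977053373734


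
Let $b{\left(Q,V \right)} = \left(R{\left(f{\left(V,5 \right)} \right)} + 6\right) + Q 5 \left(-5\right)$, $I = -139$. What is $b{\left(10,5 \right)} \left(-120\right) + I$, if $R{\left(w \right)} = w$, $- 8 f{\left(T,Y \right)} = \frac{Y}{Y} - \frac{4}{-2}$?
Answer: $29186$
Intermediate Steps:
$f{\left(T,Y \right)} = - \frac{3}{8}$ ($f{\left(T,Y \right)} = - \frac{\frac{Y}{Y} - \frac{4}{-2}}{8} = - \frac{1 - -2}{8} = - \frac{1 + 2}{8} = \left(- \frac{1}{8}\right) 3 = - \frac{3}{8}$)
$b{\left(Q,V \right)} = \frac{45}{8} - 25 Q$ ($b{\left(Q,V \right)} = \left(- \frac{3}{8} + 6\right) + Q 5 \left(-5\right) = \frac{45}{8} + 5 Q \left(-5\right) = \frac{45}{8} - 25 Q$)
$b{\left(10,5 \right)} \left(-120\right) + I = \left(\frac{45}{8} - 250\right) \left(-120\right) - 139 = \left(- \frac{1955}{8}\right) \left(-120\right) - 139 = 29325 - 139 = 29186$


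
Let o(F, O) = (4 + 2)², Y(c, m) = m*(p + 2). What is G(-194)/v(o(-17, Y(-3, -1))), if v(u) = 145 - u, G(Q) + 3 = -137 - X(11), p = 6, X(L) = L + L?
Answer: -162/109 ≈ -1.4862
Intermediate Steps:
X(L) = 2*L
G(Q) = -162 (G(Q) = -3 + (-137 - 2*11) = -3 + (-137 - 1*22) = -3 + (-137 - 22) = -3 - 159 = -162)
Y(c, m) = 8*m (Y(c, m) = m*(6 + 2) = m*8 = 8*m)
o(F, O) = 36 (o(F, O) = 6² = 36)
G(-194)/v(o(-17, Y(-3, -1))) = -162/(145 - 1*36) = -162/(145 - 36) = -162/109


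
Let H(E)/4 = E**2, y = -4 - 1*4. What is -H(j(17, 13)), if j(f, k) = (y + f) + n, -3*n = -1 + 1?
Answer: -324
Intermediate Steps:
n = 0 (n = -(-1 + 1)/3 = -1/3*0 = 0)
y = -8 (y = -4 - 4 = -8)
j(f, k) = -8 + f (j(f, k) = (-8 + f) + 0 = -8 + f)
H(E) = 4*E**2
-H(j(17, 13)) = -4*(-8 + 17)**2 = -4*9**2 = -4*81 = -1*324 = -324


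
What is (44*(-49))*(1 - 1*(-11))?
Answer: -25872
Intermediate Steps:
(44*(-49))*(1 - 1*(-11)) = -2156*(1 + 11) = -2156*12 = -25872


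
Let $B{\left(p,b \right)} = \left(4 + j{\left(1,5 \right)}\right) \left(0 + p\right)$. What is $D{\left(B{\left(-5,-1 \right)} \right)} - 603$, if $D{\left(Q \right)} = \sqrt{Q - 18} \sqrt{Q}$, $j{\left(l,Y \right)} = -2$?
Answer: $-603 - 2 \sqrt{70} \approx -619.73$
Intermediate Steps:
$B{\left(p,b \right)} = 2 p$ ($B{\left(p,b \right)} = \left(4 - 2\right) \left(0 + p\right) = 2 p$)
$D{\left(Q \right)} = \sqrt{Q} \sqrt{-18 + Q}$ ($D{\left(Q \right)} = \sqrt{-18 + Q} \sqrt{Q} = \sqrt{Q} \sqrt{-18 + Q}$)
$D{\left(B{\left(-5,-1 \right)} \right)} - 603 = \sqrt{2 \left(-5\right)} \sqrt{-18 + 2 \left(-5\right)} - 603 = \sqrt{-10} \sqrt{-18 - 10} - 603 = i \sqrt{10} \sqrt{-28} - 603 = i \sqrt{10} \cdot 2 i \sqrt{7} - 603 = - 2 \sqrt{70} - 603 = -603 - 2 \sqrt{70}$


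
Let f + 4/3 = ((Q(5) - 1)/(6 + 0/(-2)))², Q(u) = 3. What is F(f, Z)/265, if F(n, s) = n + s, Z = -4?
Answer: -47/2385 ≈ -0.019706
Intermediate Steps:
f = -11/9 (f = -4/3 + ((3 - 1)/(6 + 0/(-2)))² = -4/3 + (2/(6 + 0*(-½)))² = -4/3 + (2/(6 + 0))² = -4/3 + (2/6)² = -4/3 + (2*(⅙))² = -4/3 + (⅓)² = -4/3 + ⅑ = -11/9 ≈ -1.2222)
F(f, Z)/265 = (-11/9 - 4)/265 = -47/9*1/265 = -47/2385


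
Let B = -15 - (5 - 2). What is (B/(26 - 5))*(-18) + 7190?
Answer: 50438/7 ≈ 7205.4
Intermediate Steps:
B = -18 (B = -15 - 1*3 = -15 - 3 = -18)
(B/(26 - 5))*(-18) + 7190 = -18/(26 - 5)*(-18) + 7190 = -18/21*(-18) + 7190 = -18*1/21*(-18) + 7190 = -6/7*(-18) + 7190 = 108/7 + 7190 = 50438/7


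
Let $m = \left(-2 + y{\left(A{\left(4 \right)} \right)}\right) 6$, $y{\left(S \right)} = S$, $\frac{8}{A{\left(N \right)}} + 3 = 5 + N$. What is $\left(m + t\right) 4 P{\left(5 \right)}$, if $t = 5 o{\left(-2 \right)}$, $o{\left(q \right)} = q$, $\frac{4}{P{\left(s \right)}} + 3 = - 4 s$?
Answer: $\frac{224}{23} \approx 9.7391$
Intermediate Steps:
$A{\left(N \right)} = \frac{8}{2 + N}$ ($A{\left(N \right)} = \frac{8}{-3 + \left(5 + N\right)} = \frac{8}{2 + N}$)
$P{\left(s \right)} = \frac{4}{-3 - 4 s}$
$m = -4$ ($m = \left(-2 + \frac{8}{2 + 4}\right) 6 = \left(-2 + \frac{8}{6}\right) 6 = \left(-2 + 8 \cdot \frac{1}{6}\right) 6 = \left(-2 + \frac{4}{3}\right) 6 = \left(- \frac{2}{3}\right) 6 = -4$)
$t = -10$ ($t = 5 \left(-2\right) = -10$)
$\left(m + t\right) 4 P{\left(5 \right)} = \left(-4 - 10\right) 4 \left(- \frac{4}{3 + 4 \cdot 5}\right) = - 14 \cdot 4 \left(- \frac{4}{3 + 20}\right) = - 14 \cdot 4 \left(- \frac{4}{23}\right) = \left(-14\right) \left(- \frac{16}{23}\right) = \frac{224}{23}$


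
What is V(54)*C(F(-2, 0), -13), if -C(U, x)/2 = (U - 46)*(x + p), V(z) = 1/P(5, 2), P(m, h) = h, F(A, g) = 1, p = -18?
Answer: -1395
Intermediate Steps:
V(z) = 1/2
C(U, x) = -2*(-46 + U)*(-18 + x) (C(U, x) = -2*(U - 46)*(x - 18) = -2*(-46 + U)*(-18 + x))
V(54)*C(F(-2, 0), -13) = (-1656 + 36*1 + 92*(-13) - 2*1*(-13))/2 = (-1656 + 36 - 1196 + 26)/2 = (1/2)*(-2790) = -1395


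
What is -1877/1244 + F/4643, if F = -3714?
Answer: -13335127/5775892 ≈ -2.3088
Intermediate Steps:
-1877/1244 + F/4643 = -1877/1244 - 3714/4643 = -13335127/5775892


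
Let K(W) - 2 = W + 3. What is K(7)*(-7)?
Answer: -84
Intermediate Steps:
K(W) = 5 + W (K(W) = 2 + (W + 3) = 2 + (3 + W) = 5 + W)
K(7)*(-7) = (5 + 7)*(-7) = 12*(-7) = -84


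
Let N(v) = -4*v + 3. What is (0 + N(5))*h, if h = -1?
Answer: 17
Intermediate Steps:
N(v) = 3 - 4*v
(0 + N(5))*h = (0 + (3 - 4*5))*(-1) = (0 + (3 - 20))*(-1) = (0 - 17)*(-1) = -17*(-1) = 17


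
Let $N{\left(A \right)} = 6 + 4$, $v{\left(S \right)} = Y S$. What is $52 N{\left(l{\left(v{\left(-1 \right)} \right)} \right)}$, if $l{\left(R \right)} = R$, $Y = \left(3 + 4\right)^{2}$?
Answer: $520$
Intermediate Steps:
$Y = 49$ ($Y = 7^{2} = 49$)
$v{\left(S \right)} = 49 S$
$N{\left(A \right)} = 10$
$52 N{\left(l{\left(v{\left(-1 \right)} \right)} \right)} = 52 \cdot 10 = 520$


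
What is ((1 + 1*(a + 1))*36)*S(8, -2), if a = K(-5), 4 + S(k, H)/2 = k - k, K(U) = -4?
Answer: 576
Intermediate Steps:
S(k, H) = -8 (S(k, H) = -8 + 2*(k - k) = -8 + 2*0 = -8 + 0 = -8)
a = -4
((1 + 1*(a + 1))*36)*S(8, -2) = ((1 + 1*(-4 + 1))*36)*(-8) = ((1 + 1*(-3))*36)*(-8) = ((1 - 3)*36)*(-8) = -2*36*(-8) = -72*(-8) = 576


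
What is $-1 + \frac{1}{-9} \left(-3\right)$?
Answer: $- \frac{2}{3} \approx -0.66667$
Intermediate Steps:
$-1 + \frac{1}{-9} \left(-3\right) = -1 - - \frac{1}{3} = -1 + \frac{1}{3} = - \frac{2}{3}$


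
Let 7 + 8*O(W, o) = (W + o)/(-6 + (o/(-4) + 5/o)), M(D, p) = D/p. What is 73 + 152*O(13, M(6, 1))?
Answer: -2283/20 ≈ -114.15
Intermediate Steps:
O(W, o) = -7/8 + (W + o)/(8*(-6 + 5/o - o/4)) (O(W, o) = -7/8 + ((W + o)/(-6 + (o/(-4) + 5/o)))/8 = -7/8 + ((W + o)/(-6 + (o*(-1/4) + 5/o)))/8 = -7/8 + ((W + o)/(-6 + (-o/4 + 5/o)))/8 = -7/8 + ((W + o)/(-6 + (5/o - o/4)))/8 = -7/8 + ((W + o)/(-6 + 5/o - o/4))/8 = -7/8 + (W + o)/(8*(-6 + 5/o - o/4)))
73 + 152*O(13, M(6, 1)) = 73 + 152*((140 - 1008/1 - 11*(6/1)**2 - 4*13*6/1)/(8*(-20 + (6/1)**2 + 24*(6/1)))) = 73 + 152*((140 - 1008 - 11*(6*1)**2 - 4*13*6*1)/(8*(-20 + (6*1)**2 + 24*(6*1)))) = 73 + 152*((140 - 168*6 - 11*6**2 - 4*13*6)/(8*(-20 + 6**2 + 24*6))) = 73 + 152*((140 - 1008 - 11*36 - 312)/(8*(-20 + 36 + 144))) = 73 + 152*((1/8)*(140 - 1008 - 396 - 312)/160) = 73 + 152*((1/8)*(1/160)*(-1576)) = 73 + 152*(-197/160) = 73 - 3743/20 = -2283/20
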